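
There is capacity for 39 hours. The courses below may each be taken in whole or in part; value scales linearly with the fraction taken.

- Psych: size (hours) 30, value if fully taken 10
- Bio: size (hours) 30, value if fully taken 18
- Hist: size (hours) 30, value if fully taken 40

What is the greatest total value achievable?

Rank by value-to-size ratio: Hist 40/30≈1.33, Bio 18/30≈0.6, Psych 10/30≈0.333.
All 30 hours of Hist fit (value 40) ; 9 remain.
Only 9 hours remain; take 9/30 of Bio for value 18×9/30 = 5.4.
Total value = 45.4.

45.4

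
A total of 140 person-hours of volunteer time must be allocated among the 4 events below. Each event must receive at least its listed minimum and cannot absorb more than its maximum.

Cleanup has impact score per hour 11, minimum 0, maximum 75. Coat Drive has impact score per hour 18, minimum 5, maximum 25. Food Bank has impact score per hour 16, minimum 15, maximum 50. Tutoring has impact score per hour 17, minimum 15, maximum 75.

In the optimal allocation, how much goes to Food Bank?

Meeting every minimum uses 0+5+15+15 = 35 person-hours, leaving 105.
Order the events by impact score per hour: Coat Drive 18 > Tutoring 17 > Food Bank 16 > Cleanup 11.
Coat Drive: +20 to 25 (cap) ; 85 left.
Give Tutoring 60 more to hit its cap of 75 ; 25 left.
Food Bank has room for 35 more but only 25 remain, so it gets 40.

40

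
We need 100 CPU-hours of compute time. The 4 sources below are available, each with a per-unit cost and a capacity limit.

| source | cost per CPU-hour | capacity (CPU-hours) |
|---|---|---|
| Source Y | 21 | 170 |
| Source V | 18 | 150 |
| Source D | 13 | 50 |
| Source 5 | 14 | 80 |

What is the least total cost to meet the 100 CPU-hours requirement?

1350

Use sources in increasing cost order.
Take 50 from Source D at 13 — need 50 more.
Source 5 at 14: take 50 of its 80 — requirement met.
Source V, Source Y: unused.
Cost = 50×13 + 50×14 = 1350.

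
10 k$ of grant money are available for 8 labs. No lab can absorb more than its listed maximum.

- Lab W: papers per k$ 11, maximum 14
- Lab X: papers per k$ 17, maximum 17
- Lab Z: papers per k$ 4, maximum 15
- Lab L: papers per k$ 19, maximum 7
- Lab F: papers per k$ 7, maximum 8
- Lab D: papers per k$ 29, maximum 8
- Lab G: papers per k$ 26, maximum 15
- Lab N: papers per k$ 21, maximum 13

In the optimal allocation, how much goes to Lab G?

Rank by papers per k$: Lab D 29 > Lab G 26 > Lab N 21 > Lab L 19 > Lab X 17 > Lab W 11 > Lab F 7 > Lab Z 4.
Lab D takes 8 to reach its cap of 8 → 2 left.
Only 2 left; Lab G takes them to reach 2.

2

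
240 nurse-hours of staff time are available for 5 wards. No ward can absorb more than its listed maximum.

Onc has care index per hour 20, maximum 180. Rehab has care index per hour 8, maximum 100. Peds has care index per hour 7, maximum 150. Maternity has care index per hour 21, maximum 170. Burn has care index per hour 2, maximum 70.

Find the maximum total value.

4970

Rank by care index per hour: Maternity 21 > Onc 20 > Rehab 8 > Peds 7 > Burn 2.
Maternity takes 170 to reach its cap of 170 ; 70 left.
Onc: +70 (room for 180) → 70. Pool exhausted.
Total = 20×70 + 21×170 = 4970.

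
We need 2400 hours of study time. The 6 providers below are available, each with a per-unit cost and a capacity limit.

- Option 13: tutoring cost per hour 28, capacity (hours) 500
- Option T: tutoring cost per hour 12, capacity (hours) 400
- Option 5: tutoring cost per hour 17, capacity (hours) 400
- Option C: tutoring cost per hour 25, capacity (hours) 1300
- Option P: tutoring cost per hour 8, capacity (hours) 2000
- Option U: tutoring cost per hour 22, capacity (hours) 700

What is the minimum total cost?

Use providers in increasing cost order.
Option P at 8: take all 2000 hours → 400 still needed.
Option T at 12: take all 400 hours → 0 still needed.
Option 5, Option U, Option C, Option 13: unused.
Cost = 2000×8 + 400×12 = 20800.

20800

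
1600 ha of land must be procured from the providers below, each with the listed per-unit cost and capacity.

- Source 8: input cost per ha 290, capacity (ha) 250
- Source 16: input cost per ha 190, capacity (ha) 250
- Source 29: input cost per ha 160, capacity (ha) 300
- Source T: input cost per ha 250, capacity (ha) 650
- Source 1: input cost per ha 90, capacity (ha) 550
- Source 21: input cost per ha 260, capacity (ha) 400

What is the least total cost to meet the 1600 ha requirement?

Use providers in increasing cost order.
Take 550 from Source 1 at 90 — need 1050 more.
Source 29 at 160: take all 300 ha — 750 still needed.
Take 250 from Source 16 at 190 — need 500 more.
Take 500 from Source T at 250 to finish.
Source 21, Source 8: unused.
Cost = 550×90 + 300×160 + 250×190 + 500×250 = 270000.

270000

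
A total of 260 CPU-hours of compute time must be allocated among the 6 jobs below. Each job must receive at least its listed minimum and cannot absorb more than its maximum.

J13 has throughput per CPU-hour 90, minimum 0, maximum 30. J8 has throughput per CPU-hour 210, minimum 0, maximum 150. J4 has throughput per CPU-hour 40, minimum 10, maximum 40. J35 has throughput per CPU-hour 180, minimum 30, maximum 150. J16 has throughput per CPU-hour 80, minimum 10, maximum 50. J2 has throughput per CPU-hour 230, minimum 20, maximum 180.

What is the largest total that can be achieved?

Meeting every minimum uses 0+0+10+30+10+20 = 70 CPU-hours, leaving 190.
Order the jobs by throughput per CPU-hour: J2 230 > J8 210 > J35 180 > J13 90 > J16 80 > J4 40.
J2 takes 160 more to reach its cap of 180 → 30 left.
Only 30 left; J8 takes them to reach 30.
Total = 210×30 + 40×10 + 180×30 + 80×10 + 230×180 = 54300.

54300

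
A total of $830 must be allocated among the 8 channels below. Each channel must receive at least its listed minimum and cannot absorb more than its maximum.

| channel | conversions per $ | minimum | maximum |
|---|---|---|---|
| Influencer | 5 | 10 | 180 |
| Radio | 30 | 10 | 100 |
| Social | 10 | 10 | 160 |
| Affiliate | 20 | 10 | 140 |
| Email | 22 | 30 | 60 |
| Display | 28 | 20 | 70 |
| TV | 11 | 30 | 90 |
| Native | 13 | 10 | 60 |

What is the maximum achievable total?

Meeting every minimum uses 10+10+10+10+30+20+30+10 = 130 $, leaving 700.
Rank by conversions per $: Radio 30 > Display 28 > Email 22 > Affiliate 20 > Native 13 > TV 11 > Social 10 > Influencer 5.
Radio: +90 to 100 (cap) → 610 left.
Display: +50 to 70 (cap) → 560 left.
Email takes 30 more to reach its cap of 60 → 530 left.
Give Affiliate 130 more to hit its cap of 140 → 400 left.
Native takes 50 more to reach its cap of 60 → 350 left.
TV takes 60 more to reach its cap of 90 → 290 left.
Social: +150 to 160 (cap) → 140 left.
Influencer has room for 170 more but only 140 remain, so it gets 150.
Total = 5×150 + 30×100 + 10×160 + 20×140 + 22×60 + 28×70 + 11×90 + 13×60 = 13200.

13200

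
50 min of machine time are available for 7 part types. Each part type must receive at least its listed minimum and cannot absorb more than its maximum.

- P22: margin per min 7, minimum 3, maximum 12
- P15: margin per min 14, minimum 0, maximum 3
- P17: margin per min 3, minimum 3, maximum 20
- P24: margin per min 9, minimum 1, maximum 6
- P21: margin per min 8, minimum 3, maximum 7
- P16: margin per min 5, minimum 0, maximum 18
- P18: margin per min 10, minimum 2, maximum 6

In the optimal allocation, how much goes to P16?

Meeting every minimum uses 3+0+3+1+3+0+2 = 12 min, leaving 38.
Order the part types by margin per min: P15 14 > P18 10 > P24 9 > P21 8 > P22 7 > P16 5 > P17 3.
P15: +3 to 3 (cap) ; 35 left.
P18: +4 to 6 (cap) ; 31 left.
P24: +5 to 6 (cap) ; 26 left.
Give P21 4 more to hit its cap of 7 ; 22 left.
Give P22 9 more to hit its cap of 12 ; 13 left.
P16: +13 (room for 18) → 13. Pool exhausted.

13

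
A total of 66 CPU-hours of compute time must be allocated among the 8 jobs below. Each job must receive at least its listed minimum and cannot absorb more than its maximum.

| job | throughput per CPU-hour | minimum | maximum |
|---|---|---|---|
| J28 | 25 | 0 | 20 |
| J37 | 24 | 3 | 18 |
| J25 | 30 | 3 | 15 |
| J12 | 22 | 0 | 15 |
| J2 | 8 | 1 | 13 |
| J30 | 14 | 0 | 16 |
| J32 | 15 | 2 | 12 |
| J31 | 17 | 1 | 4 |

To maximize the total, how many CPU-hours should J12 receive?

9

Meeting every minimum uses 0+3+3+0+1+0+2+1 = 10 CPU-hours, leaving 56.
Highest throughput per CPU-hour first: J25 30 > J28 25 > J37 24 > J12 22 > J31 17 > J32 15 > J30 14 > J2 8.
J25 takes 12 more to reach its cap of 15 ; 44 left.
J28 takes 20 more to reach its cap of 20 ; 24 left.
J37: +15 to 18 (cap) ; 9 left.
J12 has room for 15 more but only 9 remain, so it gets 9.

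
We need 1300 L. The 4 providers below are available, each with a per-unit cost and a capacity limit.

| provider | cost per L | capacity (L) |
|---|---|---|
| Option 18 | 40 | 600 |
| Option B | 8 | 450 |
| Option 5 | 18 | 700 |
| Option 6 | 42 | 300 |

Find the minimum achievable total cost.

Use providers in increasing cost order.
Take 450 from Option B at 8 → need 850 more.
Option 5 at 18: take all 700 L → 150 still needed.
Option 18 (40): take the remaining 150 → done.
Option 6: unused.
Cost = 450×8 + 700×18 + 150×40 = 22200.

22200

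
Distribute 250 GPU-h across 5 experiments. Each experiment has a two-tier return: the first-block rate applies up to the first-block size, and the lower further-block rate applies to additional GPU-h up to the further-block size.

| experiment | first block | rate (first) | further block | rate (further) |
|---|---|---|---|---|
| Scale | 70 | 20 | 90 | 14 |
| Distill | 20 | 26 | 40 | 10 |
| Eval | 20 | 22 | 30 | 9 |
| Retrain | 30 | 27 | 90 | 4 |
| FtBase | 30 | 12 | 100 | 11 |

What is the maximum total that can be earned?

4670

Treat each block as its own option and order by rate: Retrain/first 27 > Distill/first 26 > Eval/first 22 > Scale/first 20 > Scale/second 14 > FtBase/first 12 > FtBase/second 11 > Distill/second 10 > Eval/second 9 > Retrain/second 4.
Fill Retrain first block (30 at 27) — 220 left.
Distill/first (26): +20 — 200 left.
Eval first at 22: fill all 20 — 180 left.
Scale first at 20: fill all 70 — 110 left.
Scale/second (14): +90 — 20 left.
FtBase first at 12: only 20 left, fill 20.
Total = 27×30 + 26×20 + 22×20 + 20×70 + 14×90 + 12×20 = 4670.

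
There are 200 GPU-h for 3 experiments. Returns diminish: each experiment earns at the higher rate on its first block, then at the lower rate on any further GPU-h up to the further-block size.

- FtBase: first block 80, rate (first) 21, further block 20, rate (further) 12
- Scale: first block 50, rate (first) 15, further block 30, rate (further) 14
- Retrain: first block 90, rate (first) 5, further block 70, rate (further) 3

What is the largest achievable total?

3190

Rank every tier by rate: FtBase/T1 21 > Scale/T1 15 > Scale/T2 14 > FtBase/T2 12 > Retrain/T1 5 > Retrain/T2 3.
Fill FtBase T1 block (80 at 21) — 120 left.
Scale T1 at 15: fill all 50 — 70 left.
Fill Scale T2 block (30 at 14) — 40 left.
Fill FtBase T2 block (20 at 12) — 20 left.
Retrain T1 at 5: only 20 left, fill 20.
Total = 21×80 + 15×50 + 14×30 + 12×20 + 5×20 = 3190.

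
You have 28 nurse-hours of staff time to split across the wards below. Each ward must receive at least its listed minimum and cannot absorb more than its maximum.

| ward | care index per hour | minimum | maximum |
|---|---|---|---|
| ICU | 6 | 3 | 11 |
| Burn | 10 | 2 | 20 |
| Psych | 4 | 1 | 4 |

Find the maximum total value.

246

Meeting every minimum uses 3+2+1 = 6 nurse-hours, leaving 22.
Rank by care index per hour: Burn 10 > ICU 6 > Psych 4.
Burn: +18 to 20 (cap) ; 4 left.
ICU has room for 8 more but only 4 remain, so it gets 7.
Total = 6×7 + 10×20 + 4×1 = 246.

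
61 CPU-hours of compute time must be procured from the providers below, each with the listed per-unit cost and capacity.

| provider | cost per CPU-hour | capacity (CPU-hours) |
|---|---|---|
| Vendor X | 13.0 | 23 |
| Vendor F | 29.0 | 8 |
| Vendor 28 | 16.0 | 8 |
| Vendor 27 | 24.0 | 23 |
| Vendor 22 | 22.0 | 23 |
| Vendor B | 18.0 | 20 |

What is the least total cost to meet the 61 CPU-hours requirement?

1007

Fill from the cheapest provider first.
Take 23 from Vendor X at 13.0 ; need 38 more.
Vendor 28 (16.0): use full 8 ; 30 CPU-hours to go.
Take 20 from Vendor B at 18.0 ; need 10 more.
Vendor 22 (22.0): take the remaining 10 ; done.
Vendor 27, Vendor F: unused.
Cost = 23×13.0 + 8×16.0 + 20×18.0 + 10×22.0 = 1007.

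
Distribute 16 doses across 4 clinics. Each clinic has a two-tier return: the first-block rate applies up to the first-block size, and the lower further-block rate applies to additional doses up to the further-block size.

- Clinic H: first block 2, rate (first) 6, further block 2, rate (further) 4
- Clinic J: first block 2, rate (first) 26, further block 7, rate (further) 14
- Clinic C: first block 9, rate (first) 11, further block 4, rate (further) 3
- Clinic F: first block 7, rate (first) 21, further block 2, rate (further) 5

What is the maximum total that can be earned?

297

Rank every tier by rate: Clinic J/T1 26 > Clinic F/T1 21 > Clinic J/T2 14 > Clinic C/T1 11 > Clinic H/T1 6 > Clinic F/T2 5 > Clinic H/T2 4 > Clinic C/T2 3.
Clinic J T1 at 26: fill all 2 ; 14 left.
Clinic F T1 at 21: fill all 7 ; 7 left.
Clinic J/T2 (14): +7 ; 0 left.
Total = 26×2 + 21×7 + 14×7 = 297.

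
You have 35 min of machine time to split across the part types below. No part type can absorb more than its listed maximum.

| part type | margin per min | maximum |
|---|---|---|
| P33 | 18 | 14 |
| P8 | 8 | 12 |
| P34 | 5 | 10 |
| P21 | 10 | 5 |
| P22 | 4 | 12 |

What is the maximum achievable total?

418

Highest margin per min first: P33 18 > P21 10 > P8 8 > P34 5 > P22 4.
P33: +14 to 14 (cap) — 21 left.
Give P21 5 to hit its cap of 5 — 16 left.
Give P8 12 to hit its cap of 12 — 4 left.
P34 has room for 10 but only 4 remain, so it gets 4.
Total = 18×14 + 8×12 + 5×4 + 10×5 = 418.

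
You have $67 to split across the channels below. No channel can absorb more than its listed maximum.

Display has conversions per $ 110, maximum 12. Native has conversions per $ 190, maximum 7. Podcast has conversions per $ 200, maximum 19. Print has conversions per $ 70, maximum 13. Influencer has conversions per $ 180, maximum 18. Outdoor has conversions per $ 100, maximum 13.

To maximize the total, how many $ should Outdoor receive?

Highest conversions per $ first: Podcast 200 > Native 190 > Influencer 180 > Display 110 > Outdoor 100 > Print 70.
Podcast takes 19 to reach its cap of 19 → 48 left.
Give Native 7 to hit its cap of 7 → 41 left.
Influencer: +18 to 18 (cap) → 23 left.
Display: +12 to 12 (cap) → 11 left.
Outdoor has room for 13 but only 11 remain, so it gets 11.

11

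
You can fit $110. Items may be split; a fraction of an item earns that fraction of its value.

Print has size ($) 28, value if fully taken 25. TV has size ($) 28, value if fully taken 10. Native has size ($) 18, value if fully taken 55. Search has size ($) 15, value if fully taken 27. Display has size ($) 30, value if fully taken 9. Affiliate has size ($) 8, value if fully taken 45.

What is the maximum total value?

Sort by value density: Affiliate 45/8≈5.62, Native 55/18≈3.06, Search 27/15≈1.8, Print 25/28≈0.893, TV 10/28≈0.357, Display 9/30≈0.3.
Affiliate: take in full, 8 $ for value 45 → 102 left.
Native: take in full, 18 $ for value 55 → 84 left.
Take all of Search (15 $, value 27) → 69 $ left.
Print: take in full, 28 $ for value 25 → 41 left.
TV: take in full, 28 $ for value 10 → 13 left.
13 $ left: a 13/30 share of Display gives 9×13/30 = 3.9.
Total value = 165.9.

165.9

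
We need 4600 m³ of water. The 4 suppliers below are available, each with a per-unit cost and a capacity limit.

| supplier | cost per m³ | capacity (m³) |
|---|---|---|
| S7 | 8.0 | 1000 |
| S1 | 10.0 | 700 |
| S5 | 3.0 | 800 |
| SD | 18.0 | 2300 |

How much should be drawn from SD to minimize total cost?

Fill from the cheapest supplier first.
S5 (3.0): use full 800 ; 3800 m³ to go.
Take 1000 from S7 at 8.0 ; need 2800 more.
Take 700 from S1 at 10.0 ; need 2100 more.
Take 2100 from SD at 18.0 to finish.

2100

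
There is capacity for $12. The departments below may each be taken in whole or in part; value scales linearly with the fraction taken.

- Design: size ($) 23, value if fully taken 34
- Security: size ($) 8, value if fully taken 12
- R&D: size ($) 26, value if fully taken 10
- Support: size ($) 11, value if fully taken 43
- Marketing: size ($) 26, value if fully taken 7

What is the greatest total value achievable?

44.5

Rank by value-to-size ratio: Support 43/11≈3.91, Security 12/8≈1.5, Design 34/23≈1.48, R&D 10/26≈0.385, Marketing 7/26≈0.269.
Support: take in full, 11 $ for value 43 — 1 left.
Only 1 $ remain; take 1/8 of Security for value 12×1/8 = 1.5.
Total value = 44.5.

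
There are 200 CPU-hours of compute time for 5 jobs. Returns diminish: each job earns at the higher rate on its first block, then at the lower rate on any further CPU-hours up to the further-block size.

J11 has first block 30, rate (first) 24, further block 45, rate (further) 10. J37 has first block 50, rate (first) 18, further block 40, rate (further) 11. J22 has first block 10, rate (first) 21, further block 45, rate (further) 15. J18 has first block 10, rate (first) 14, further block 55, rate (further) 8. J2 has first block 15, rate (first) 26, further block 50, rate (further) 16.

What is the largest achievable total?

Treat each block as its own option and order by rate: J2/T1 26 > J11/T1 24 > J22/T1 21 > J37/T1 18 > J2/T2 16 > J22/T2 15 > J18/T1 14 > J37/T2 11 > J11/T2 10 > J18/T2 8.
J2 T1 at 26: fill all 15 — 185 left.
Fill J11 T1 block (30 at 24) — 155 left.
Fill J22 T1 block (10 at 21) — 145 left.
J37/T1 (18): +50 — 95 left.
Fill J2 T2 block (50 at 16) — 45 left.
Fill J22 T2 block (45 at 15) — 0 left.
Total = 26×15 + 24×30 + 21×10 + 18×50 + 16×50 + 15×45 = 3695.

3695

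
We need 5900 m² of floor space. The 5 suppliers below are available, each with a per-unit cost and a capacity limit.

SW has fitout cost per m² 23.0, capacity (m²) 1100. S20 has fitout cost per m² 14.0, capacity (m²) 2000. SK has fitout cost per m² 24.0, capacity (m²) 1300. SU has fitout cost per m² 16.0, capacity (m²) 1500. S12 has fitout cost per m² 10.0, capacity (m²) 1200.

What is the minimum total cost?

Use suppliers in increasing cost order.
Take 1200 from S12 at 10.0 ; need 4700 more.
S20 (14.0): use full 2000 ; 2700 m² to go.
Take 1500 from SU at 16.0 ; need 1200 more.
SW at 23.0: take all 1100 m² ; 100 still needed.
SK (24.0): take the remaining 100 ; done.
Cost = 1200×10.0 + 2000×14.0 + 1500×16.0 + 1100×23.0 + 100×24.0 = 91700.

91700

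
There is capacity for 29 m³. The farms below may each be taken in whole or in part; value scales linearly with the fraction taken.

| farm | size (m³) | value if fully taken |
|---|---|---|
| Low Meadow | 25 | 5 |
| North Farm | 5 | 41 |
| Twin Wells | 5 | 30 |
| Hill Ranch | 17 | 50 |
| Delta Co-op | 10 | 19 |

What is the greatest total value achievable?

124.8

Sort by value density: North Farm 41/5≈8.2, Twin Wells 30/5≈6, Hill Ranch 50/17≈2.94, Delta Co-op 19/10≈1.9, Low Meadow 5/25≈0.2.
All 5 m³ of North Farm fit (value 41) ; 24 remain.
All 5 m³ of Twin Wells fit (value 30) ; 19 remain.
Take all of Hill Ranch (17 m³, value 50) ; 2 m³ left.
Fill the last 2 m³ with part of Delta Co-op: 2/10 of it earns 3.8.
Total value = 124.8.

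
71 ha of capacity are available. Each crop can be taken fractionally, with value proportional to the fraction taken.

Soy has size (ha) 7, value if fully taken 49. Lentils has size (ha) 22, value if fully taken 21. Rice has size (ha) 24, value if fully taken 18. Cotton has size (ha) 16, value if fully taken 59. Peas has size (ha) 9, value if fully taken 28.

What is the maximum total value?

Rank by value-to-size ratio: Soy 49/7≈7, Cotton 59/16≈3.69, Peas 28/9≈3.11, Lentils 21/22≈0.955, Rice 18/24≈0.75.
Soy: take in full, 7 ha for value 49 — 64 left.
Cotton: take in full, 16 ha for value 59 — 48 left.
Take all of Peas (9 ha, value 28) — 39 ha left.
All 22 ha of Lentils fit (value 21) — 17 remain.
Only 17 ha remain; take 17/24 of Rice for value 18×17/24 = 12.75.
Total value = 169.75.

169.75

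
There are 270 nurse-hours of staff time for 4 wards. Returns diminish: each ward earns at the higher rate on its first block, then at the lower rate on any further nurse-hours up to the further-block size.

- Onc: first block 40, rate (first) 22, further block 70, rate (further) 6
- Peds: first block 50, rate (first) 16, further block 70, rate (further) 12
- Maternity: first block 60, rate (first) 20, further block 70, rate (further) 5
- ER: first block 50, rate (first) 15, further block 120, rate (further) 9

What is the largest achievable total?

Rank every tier by rate: Onc/first 22 > Maternity/first 20 > Peds/first 16 > ER/first 15 > Peds/second 12 > ER/second 9 > Onc/second 6 > Maternity/second 5.
Fill Onc first block (40 at 22) ; 230 left.
Maternity/first (20): +60 ; 170 left.
Fill Peds first block (50 at 16) ; 120 left.
Fill ER first block (50 at 15) ; 70 left.
Peds/second (12): +70 ; 0 left.
Total = 22×40 + 20×60 + 16×50 + 15×50 + 12×70 = 4470.

4470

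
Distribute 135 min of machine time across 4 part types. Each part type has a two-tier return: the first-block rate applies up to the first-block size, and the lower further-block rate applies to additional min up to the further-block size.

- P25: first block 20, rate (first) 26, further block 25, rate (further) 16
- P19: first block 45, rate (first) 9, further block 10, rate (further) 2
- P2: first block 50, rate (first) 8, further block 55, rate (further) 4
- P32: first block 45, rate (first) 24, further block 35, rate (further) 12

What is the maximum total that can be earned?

Rank every tier by rate: P25/T1 26 > P32/T1 24 > P25/T2 16 > P32/T2 12 > P19/T1 9 > P2/T1 8 > P2/T2 4 > P19/T2 2.
P25/T1 (26): +20 → 115 left.
P32 T1 at 24: fill all 45 → 70 left.
P25 T2 at 16: fill all 25 → 45 left.
Fill P32 T2 block (35 at 12) → 10 left.
10 remain; put them into P19 T1 at 9.
Total = 26×20 + 24×45 + 16×25 + 12×35 + 9×10 = 2510.

2510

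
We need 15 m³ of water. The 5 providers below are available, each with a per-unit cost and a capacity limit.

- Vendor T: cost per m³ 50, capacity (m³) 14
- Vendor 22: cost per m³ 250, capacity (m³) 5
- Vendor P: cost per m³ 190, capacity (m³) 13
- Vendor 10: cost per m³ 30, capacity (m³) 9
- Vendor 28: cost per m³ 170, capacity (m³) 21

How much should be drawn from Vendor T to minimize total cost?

6

Cheapest first:
Vendor 10 at 30: take all 9 m³ — 6 still needed.
Vendor T (50): take the remaining 6 — done.
Vendor 28, Vendor P, Vendor 22: unused.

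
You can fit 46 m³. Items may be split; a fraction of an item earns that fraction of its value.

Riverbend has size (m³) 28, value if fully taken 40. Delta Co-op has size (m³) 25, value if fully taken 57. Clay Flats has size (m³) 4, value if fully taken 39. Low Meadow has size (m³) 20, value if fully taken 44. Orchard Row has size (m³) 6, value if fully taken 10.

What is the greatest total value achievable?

Best value per unit of size first: Clay Flats 39/4≈9.75, Delta Co-op 57/25≈2.28, Low Meadow 44/20≈2.2, Orchard Row 10/6≈1.67, Riverbend 40/28≈1.43.
All 4 m³ of Clay Flats fit (value 39) — 42 remain.
Delta Co-op: take in full, 25 m³ for value 57 — 17 left.
Only 17 m³ remain; take 17/20 of Low Meadow for value 44×17/20 = 37.4.
Total value = 133.4.

133.4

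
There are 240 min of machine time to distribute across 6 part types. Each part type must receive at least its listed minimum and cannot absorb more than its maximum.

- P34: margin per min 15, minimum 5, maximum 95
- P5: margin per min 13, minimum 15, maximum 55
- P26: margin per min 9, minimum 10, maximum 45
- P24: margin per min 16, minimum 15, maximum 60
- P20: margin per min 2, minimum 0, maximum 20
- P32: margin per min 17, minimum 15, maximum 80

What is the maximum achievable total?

3730

Meeting every minimum uses 5+15+10+15+0+15 = 60 min, leaving 180.
Rank by margin per min: P32 17 > P24 16 > P34 15 > P5 13 > P26 9 > P20 2.
Give P32 65 more to hit its cap of 80 — 115 left.
P24: +45 to 60 (cap) — 70 left.
P34 has room for 90 more but only 70 remain, so it gets 75.
Total = 15×75 + 13×15 + 9×10 + 16×60 + 17×80 = 3730.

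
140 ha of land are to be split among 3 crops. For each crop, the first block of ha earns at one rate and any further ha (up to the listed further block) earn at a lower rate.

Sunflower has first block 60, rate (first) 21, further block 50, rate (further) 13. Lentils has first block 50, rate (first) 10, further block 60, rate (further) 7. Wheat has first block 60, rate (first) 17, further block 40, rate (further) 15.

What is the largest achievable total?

Treat each block as its own option and order by rate: Sunflower/tier1 21 > Wheat/tier1 17 > Wheat/tier2 15 > Sunflower/tier2 13 > Lentils/tier1 10 > Lentils/tier2 7.
Fill Sunflower tier1 block (60 at 21) — 80 left.
Wheat/tier1 (17): +60 — 20 left.
Wheat tier2 at 15: only 20 left, fill 20.
Total = 21×60 + 17×60 + 15×20 = 2580.

2580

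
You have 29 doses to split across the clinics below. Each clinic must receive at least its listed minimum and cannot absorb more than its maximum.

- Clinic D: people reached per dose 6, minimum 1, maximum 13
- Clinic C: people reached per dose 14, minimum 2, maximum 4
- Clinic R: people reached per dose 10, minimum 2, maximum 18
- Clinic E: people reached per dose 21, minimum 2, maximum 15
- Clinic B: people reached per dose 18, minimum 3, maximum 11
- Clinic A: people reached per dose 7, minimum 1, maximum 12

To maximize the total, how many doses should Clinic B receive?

8

Meeting every minimum uses 1+2+2+2+3+1 = 11 doses, leaving 18.
Highest people reached per dose first: Clinic E 21 > Clinic B 18 > Clinic C 14 > Clinic R 10 > Clinic A 7 > Clinic D 6.
Give Clinic E 13 more to hit its cap of 15 ; 5 left.
Clinic B has room for 8 more but only 5 remain, so it gets 8.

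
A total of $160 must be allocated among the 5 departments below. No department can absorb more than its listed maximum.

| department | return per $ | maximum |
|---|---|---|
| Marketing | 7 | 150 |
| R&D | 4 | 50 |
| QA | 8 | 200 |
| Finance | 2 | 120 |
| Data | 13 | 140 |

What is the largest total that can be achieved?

Highest return per $ first: Data 13 > QA 8 > Marketing 7 > R&D 4 > Finance 2.
Give Data 140 to hit its cap of 140 → 20 left.
Only 20 left; QA takes them to reach 20.
Total = 8×20 + 13×140 = 1980.

1980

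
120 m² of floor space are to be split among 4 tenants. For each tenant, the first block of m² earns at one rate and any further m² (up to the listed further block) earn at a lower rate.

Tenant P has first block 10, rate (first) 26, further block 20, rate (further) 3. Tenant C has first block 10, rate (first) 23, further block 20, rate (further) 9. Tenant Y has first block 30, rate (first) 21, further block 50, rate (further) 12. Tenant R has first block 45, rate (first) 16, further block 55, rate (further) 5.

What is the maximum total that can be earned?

Treat each block as its own option and order by rate: Tenant P/T1 26 > Tenant C/T1 23 > Tenant Y/T1 21 > Tenant R/T1 16 > Tenant Y/T2 12 > Tenant C/T2 9 > Tenant R/T2 5 > Tenant P/T2 3.
Fill Tenant P T1 block (10 at 26) ; 110 left.
Tenant C T1 at 23: fill all 10 ; 100 left.
Tenant Y T1 at 21: fill all 30 ; 70 left.
Tenant R T1 at 16: fill all 45 ; 25 left.
Tenant Y T2 at 12: only 25 left, fill 25.
Total = 26×10 + 23×10 + 21×30 + 16×45 + 12×25 = 2140.

2140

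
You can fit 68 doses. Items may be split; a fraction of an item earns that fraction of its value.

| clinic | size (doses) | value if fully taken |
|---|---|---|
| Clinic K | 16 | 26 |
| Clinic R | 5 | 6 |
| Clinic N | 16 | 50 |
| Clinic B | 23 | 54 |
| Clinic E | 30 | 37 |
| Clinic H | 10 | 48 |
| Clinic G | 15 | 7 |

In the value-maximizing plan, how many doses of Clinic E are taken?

3

Rank by value-to-size ratio: Clinic H 48/10≈4.8, Clinic N 50/16≈3.12, Clinic B 54/23≈2.35, Clinic K 26/16≈1.62, Clinic E 37/30≈1.23, Clinic R 6/5≈1.2, Clinic G 7/15≈0.467.
All 10 doses of Clinic H fit (value 48) ; 58 remain.
All 16 doses of Clinic N fit (value 50) ; 42 remain.
Take all of Clinic B (23 doses, value 54) ; 19 doses left.
All 16 doses of Clinic K fit (value 26) ; 3 remain.
3 doses left: a 3/30 share of Clinic E gives 37×3/30 = 3.7.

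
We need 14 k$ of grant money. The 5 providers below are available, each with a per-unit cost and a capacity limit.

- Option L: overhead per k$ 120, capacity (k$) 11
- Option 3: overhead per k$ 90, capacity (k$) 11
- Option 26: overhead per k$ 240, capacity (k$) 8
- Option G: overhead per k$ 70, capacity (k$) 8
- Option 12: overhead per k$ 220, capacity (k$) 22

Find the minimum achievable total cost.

Cheapest first:
Option G at 70: take all 8 k$ → 6 still needed.
Option 3 (90): take the remaining 6 → done.
Option L, Option 12, Option 26: unused.
Cost = 8×70 + 6×90 = 1100.

1100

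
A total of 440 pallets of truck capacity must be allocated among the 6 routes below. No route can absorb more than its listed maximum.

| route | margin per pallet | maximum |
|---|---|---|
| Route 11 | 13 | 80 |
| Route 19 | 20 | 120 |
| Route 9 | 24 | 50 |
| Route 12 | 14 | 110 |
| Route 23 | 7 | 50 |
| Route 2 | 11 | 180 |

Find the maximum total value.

Rank by margin per pallet: Route 9 24 > Route 19 20 > Route 12 14 > Route 11 13 > Route 2 11 > Route 23 7.
Route 9 takes 50 to reach its cap of 50 ; 390 left.
Give Route 19 120 to hit its cap of 120 ; 270 left.
Route 12 takes 110 to reach its cap of 110 ; 160 left.
Give Route 11 80 to hit its cap of 80 ; 80 left.
Only 80 left; Route 2 takes them to reach 80.
Total = 13×80 + 20×120 + 24×50 + 14×110 + 11×80 = 7060.

7060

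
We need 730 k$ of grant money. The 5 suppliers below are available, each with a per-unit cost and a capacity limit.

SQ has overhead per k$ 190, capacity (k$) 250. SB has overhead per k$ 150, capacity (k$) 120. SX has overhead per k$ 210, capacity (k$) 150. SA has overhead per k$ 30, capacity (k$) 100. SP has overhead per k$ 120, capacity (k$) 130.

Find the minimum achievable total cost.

111400

Cheapest first:
SA (30): use full 100 — 630 k$ to go.
SP (120): use full 130 — 500 k$ to go.
Take 120 from SB at 150 — need 380 more.
Take 250 from SQ at 190 — need 130 more.
SX at 210: take 130 of its 150 — requirement met.
Cost = 100×30 + 130×120 + 120×150 + 250×190 + 130×210 = 111400.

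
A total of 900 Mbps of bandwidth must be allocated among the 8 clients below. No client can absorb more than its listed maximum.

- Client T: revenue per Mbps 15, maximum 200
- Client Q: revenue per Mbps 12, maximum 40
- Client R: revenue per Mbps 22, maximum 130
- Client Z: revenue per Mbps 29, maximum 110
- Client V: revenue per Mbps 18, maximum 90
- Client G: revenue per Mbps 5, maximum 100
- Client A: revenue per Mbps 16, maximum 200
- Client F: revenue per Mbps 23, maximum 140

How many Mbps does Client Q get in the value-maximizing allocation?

Rank by revenue per Mbps: Client Z 29 > Client F 23 > Client R 22 > Client V 18 > Client A 16 > Client T 15 > Client Q 12 > Client G 5.
Client Z: +110 to 110 (cap) → 790 left.
Give Client F 140 to hit its cap of 140 → 650 left.
Client R: +130 to 130 (cap) → 520 left.
Give Client V 90 to hit its cap of 90 → 430 left.
Client A takes 200 to reach its cap of 200 → 230 left.
Client T takes 200 to reach its cap of 200 → 30 left.
Client Q: +30 (room for 40) → 30. Pool exhausted.

30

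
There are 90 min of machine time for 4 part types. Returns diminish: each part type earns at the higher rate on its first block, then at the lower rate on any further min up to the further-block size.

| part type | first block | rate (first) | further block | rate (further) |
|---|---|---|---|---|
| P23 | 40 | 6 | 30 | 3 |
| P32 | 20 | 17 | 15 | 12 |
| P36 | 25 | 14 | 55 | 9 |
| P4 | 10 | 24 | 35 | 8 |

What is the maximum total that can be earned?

1290

Order all 8 blocks by rate: P4/first 24 > P32/first 17 > P36/first 14 > P32/second 12 > P36/second 9 > P4/second 8 > P23/first 6 > P23/second 3.
Fill P4 first block (10 at 24) ; 80 left.
P32/first (17): +20 ; 60 left.
P36 first at 14: fill all 25 ; 35 left.
P32/second (12): +15 ; 20 left.
P36/second: +20 of 55 at 9; pool empty.
Total = 24×10 + 17×20 + 14×25 + 12×15 + 9×20 = 1290.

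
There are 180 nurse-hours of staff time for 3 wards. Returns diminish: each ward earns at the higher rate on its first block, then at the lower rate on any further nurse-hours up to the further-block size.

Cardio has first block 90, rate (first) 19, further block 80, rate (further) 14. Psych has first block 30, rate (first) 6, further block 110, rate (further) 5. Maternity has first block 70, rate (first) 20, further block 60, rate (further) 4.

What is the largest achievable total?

3390

Order all 6 blocks by rate: Maternity/first 20 > Cardio/first 19 > Cardio/second 14 > Psych/first 6 > Psych/second 5 > Maternity/second 4.
Maternity/first (20): +70 — 110 left.
Cardio first at 19: fill all 90 — 20 left.
20 remain; put them into Cardio second at 14.
Total = 20×70 + 19×90 + 14×20 = 3390.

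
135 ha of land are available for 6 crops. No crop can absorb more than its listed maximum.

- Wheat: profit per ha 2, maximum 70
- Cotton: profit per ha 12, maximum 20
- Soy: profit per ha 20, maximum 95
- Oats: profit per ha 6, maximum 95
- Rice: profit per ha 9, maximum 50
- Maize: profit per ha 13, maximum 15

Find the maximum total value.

Rank by profit per ha: Soy 20 > Maize 13 > Cotton 12 > Rice 9 > Oats 6 > Wheat 2.
Soy: +95 to 95 (cap) ; 40 left.
Maize: +15 to 15 (cap) ; 25 left.
Cotton takes 20 to reach its cap of 20 ; 5 left.
Rice: +5 (room for 50) → 5. Pool exhausted.
Total = 12×20 + 20×95 + 9×5 + 13×15 = 2380.

2380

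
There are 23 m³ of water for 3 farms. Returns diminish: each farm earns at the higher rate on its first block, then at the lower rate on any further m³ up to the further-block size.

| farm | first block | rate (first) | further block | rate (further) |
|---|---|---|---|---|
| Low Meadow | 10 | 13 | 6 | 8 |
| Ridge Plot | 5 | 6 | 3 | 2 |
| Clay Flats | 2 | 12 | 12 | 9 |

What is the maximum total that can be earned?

Rank every tier by rate: Low Meadow/first 13 > Clay Flats/first 12 > Clay Flats/second 9 > Low Meadow/second 8 > Ridge Plot/first 6 > Ridge Plot/second 2.
Fill Low Meadow first block (10 at 13) ; 13 left.
Clay Flats/first (12): +2 ; 11 left.
Clay Flats/second: +11 of 12 at 9; pool empty.
Total = 13×10 + 12×2 + 9×11 = 253.

253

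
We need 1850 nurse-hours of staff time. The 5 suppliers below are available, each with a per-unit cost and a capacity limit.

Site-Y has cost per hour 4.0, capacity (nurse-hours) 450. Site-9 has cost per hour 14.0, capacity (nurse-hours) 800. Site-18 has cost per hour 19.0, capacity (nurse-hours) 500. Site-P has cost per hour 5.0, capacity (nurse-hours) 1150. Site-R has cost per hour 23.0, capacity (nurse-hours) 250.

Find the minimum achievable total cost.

11050

Fill from the cheapest supplier first.
Site-Y (4.0): use full 450 ; 1400 nurse-hours to go.
Site-P at 5.0: take all 1150 nurse-hours ; 250 still needed.
Site-9 (14.0): take the remaining 250 ; done.
Site-18, Site-R: unused.
Cost = 450×4.0 + 1150×5.0 + 250×14.0 = 11050.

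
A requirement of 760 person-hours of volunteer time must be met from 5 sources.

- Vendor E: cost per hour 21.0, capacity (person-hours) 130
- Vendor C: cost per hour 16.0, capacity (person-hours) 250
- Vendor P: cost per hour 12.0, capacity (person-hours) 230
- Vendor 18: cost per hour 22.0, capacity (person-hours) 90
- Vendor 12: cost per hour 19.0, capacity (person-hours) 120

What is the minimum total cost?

12430

Cheapest first:
Vendor P at 12.0: take all 230 person-hours → 530 still needed.
Vendor C (16.0): use full 250 → 280 person-hours to go.
Vendor 12 at 19.0: take all 120 person-hours → 160 still needed.
Vendor E at 21.0: take all 130 person-hours → 30 still needed.
Take 30 from Vendor 18 at 22.0 to finish.
Cost = 230×12.0 + 250×16.0 + 120×19.0 + 130×21.0 + 30×22.0 = 12430.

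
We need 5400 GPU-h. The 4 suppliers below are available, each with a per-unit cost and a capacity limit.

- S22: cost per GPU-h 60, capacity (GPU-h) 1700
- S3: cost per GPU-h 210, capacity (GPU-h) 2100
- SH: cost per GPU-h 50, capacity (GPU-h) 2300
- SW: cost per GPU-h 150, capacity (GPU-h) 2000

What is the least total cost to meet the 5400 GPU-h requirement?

427000

Fill from the cheapest supplier first.
Take 2300 from SH at 50 → need 3100 more.
S22 at 60: take all 1700 GPU-h → 1400 still needed.
SW at 150: take 1400 of its 2000 → requirement met.
S3: unused.
Cost = 2300×50 + 1700×60 + 1400×150 = 427000.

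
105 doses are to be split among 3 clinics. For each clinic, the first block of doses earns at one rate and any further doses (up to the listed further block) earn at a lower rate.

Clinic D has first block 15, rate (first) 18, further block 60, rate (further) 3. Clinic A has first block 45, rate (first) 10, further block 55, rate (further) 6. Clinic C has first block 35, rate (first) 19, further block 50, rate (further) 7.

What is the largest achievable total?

Order all 6 blocks by rate: Clinic C/first 19 > Clinic D/first 18 > Clinic A/first 10 > Clinic C/second 7 > Clinic A/second 6 > Clinic D/second 3.
Fill Clinic C first block (35 at 19) → 70 left.
Clinic D first at 18: fill all 15 → 55 left.
Clinic A/first (10): +45 → 10 left.
10 remain; put them into Clinic C second at 7.
Total = 19×35 + 18×15 + 10×45 + 7×10 = 1455.

1455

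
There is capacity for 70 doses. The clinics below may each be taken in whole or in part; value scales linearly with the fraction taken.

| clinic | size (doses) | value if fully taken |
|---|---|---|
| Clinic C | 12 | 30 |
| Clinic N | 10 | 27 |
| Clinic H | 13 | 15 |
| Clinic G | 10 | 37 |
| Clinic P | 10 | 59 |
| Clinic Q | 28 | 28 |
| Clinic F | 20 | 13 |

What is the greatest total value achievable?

Rank by value-to-size ratio: Clinic P 59/10≈5.9, Clinic G 37/10≈3.7, Clinic N 27/10≈2.7, Clinic C 30/12≈2.5, Clinic H 15/13≈1.15, Clinic Q 28/28≈1, Clinic F 13/20≈0.65.
All 10 doses of Clinic P fit (value 59) ; 60 remain.
Clinic G: take in full, 10 doses for value 37 ; 50 left.
All 10 doses of Clinic N fit (value 27) ; 40 remain.
Clinic C: take in full, 12 doses for value 30 ; 28 left.
Clinic H: take in full, 13 doses for value 15 ; 15 left.
Fill the last 15 doses with part of Clinic Q: 15/28 of it earns 15.
Total value = 183.

183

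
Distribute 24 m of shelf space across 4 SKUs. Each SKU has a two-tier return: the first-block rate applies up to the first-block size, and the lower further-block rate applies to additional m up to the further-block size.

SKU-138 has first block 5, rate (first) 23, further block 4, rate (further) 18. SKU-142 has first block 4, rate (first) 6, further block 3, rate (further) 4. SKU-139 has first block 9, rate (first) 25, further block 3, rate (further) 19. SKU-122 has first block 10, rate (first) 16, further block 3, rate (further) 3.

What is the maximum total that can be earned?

Order all 8 blocks by rate: SKU-139/tier1 25 > SKU-138/tier1 23 > SKU-139/tier2 19 > SKU-138/tier2 18 > SKU-122/tier1 16 > SKU-142/tier1 6 > SKU-142/tier2 4 > SKU-122/tier2 3.
SKU-139/tier1 (25): +9 ; 15 left.
SKU-138/tier1 (23): +5 ; 10 left.
SKU-139/tier2 (19): +3 ; 7 left.
Fill SKU-138 tier2 block (4 at 18) ; 3 left.
3 remain; put them into SKU-122 tier1 at 16.
Total = 25×9 + 23×5 + 19×3 + 18×4 + 16×3 = 517.

517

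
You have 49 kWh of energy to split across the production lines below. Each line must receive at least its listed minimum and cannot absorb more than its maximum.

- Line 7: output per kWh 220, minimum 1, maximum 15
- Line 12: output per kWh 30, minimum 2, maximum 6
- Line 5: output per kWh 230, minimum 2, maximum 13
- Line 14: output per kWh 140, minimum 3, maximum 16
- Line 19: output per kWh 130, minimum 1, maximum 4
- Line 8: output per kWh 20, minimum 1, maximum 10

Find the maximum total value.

Meeting every minimum uses 1+2+2+3+1+1 = 10 kWh, leaving 39.
Highest output per kWh first: Line 5 230 > Line 7 220 > Line 14 140 > Line 19 130 > Line 12 30 > Line 8 20.
Line 5 takes 11 more to reach its cap of 13 — 28 left.
Line 7: +14 to 15 (cap) — 14 left.
Give Line 14 13 more to hit its cap of 16 — 1 left.
Line 19 has room for 3 more but only 1 remain, so it gets 2.
Total = 220×15 + 30×2 + 230×13 + 140×16 + 130×2 + 20×1 = 8870.

8870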